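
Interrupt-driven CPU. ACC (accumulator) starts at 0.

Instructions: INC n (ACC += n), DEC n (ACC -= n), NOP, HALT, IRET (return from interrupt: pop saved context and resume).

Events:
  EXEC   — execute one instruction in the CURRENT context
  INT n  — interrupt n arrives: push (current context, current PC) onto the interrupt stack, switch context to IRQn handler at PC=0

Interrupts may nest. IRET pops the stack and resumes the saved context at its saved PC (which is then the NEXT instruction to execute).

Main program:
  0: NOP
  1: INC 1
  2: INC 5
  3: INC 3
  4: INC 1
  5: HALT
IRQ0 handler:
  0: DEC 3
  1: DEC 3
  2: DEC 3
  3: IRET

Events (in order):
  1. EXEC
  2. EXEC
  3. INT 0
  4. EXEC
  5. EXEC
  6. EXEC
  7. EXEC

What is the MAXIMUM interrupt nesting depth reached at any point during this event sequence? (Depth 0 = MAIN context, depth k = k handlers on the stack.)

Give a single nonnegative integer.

Event 1 (EXEC): [MAIN] PC=0: NOP [depth=0]
Event 2 (EXEC): [MAIN] PC=1: INC 1 -> ACC=1 [depth=0]
Event 3 (INT 0): INT 0 arrives: push (MAIN, PC=2), enter IRQ0 at PC=0 (depth now 1) [depth=1]
Event 4 (EXEC): [IRQ0] PC=0: DEC 3 -> ACC=-2 [depth=1]
Event 5 (EXEC): [IRQ0] PC=1: DEC 3 -> ACC=-5 [depth=1]
Event 6 (EXEC): [IRQ0] PC=2: DEC 3 -> ACC=-8 [depth=1]
Event 7 (EXEC): [IRQ0] PC=3: IRET -> resume MAIN at PC=2 (depth now 0) [depth=0]
Max depth observed: 1

Answer: 1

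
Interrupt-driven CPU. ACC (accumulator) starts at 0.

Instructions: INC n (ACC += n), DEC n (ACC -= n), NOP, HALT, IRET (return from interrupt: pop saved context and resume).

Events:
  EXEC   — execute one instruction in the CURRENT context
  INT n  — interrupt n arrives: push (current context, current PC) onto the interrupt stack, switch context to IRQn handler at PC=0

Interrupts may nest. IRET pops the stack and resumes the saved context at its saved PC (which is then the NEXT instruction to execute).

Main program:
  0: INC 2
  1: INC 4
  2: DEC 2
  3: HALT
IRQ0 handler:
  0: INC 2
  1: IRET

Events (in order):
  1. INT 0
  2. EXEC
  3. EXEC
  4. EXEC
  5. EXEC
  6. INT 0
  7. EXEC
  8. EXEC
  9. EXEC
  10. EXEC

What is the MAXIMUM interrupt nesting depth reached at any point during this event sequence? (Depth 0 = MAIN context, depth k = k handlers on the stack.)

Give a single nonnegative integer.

Event 1 (INT 0): INT 0 arrives: push (MAIN, PC=0), enter IRQ0 at PC=0 (depth now 1) [depth=1]
Event 2 (EXEC): [IRQ0] PC=0: INC 2 -> ACC=2 [depth=1]
Event 3 (EXEC): [IRQ0] PC=1: IRET -> resume MAIN at PC=0 (depth now 0) [depth=0]
Event 4 (EXEC): [MAIN] PC=0: INC 2 -> ACC=4 [depth=0]
Event 5 (EXEC): [MAIN] PC=1: INC 4 -> ACC=8 [depth=0]
Event 6 (INT 0): INT 0 arrives: push (MAIN, PC=2), enter IRQ0 at PC=0 (depth now 1) [depth=1]
Event 7 (EXEC): [IRQ0] PC=0: INC 2 -> ACC=10 [depth=1]
Event 8 (EXEC): [IRQ0] PC=1: IRET -> resume MAIN at PC=2 (depth now 0) [depth=0]
Event 9 (EXEC): [MAIN] PC=2: DEC 2 -> ACC=8 [depth=0]
Event 10 (EXEC): [MAIN] PC=3: HALT [depth=0]
Max depth observed: 1

Answer: 1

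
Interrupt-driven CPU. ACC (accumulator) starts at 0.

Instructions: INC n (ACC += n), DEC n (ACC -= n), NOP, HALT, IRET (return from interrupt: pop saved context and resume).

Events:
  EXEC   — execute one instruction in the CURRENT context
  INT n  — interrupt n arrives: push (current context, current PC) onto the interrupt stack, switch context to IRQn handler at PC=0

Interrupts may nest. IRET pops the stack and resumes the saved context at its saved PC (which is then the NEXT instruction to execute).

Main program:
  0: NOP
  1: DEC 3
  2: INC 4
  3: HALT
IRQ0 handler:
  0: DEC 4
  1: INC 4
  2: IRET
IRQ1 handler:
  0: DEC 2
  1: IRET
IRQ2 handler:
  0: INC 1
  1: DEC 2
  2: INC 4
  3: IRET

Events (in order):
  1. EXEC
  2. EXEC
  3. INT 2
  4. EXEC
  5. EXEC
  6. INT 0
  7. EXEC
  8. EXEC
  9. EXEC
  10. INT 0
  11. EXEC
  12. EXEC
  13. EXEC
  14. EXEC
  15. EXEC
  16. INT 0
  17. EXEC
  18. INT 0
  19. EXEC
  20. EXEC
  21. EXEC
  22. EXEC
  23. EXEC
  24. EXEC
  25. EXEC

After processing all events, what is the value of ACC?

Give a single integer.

Answer: 4

Derivation:
Event 1 (EXEC): [MAIN] PC=0: NOP
Event 2 (EXEC): [MAIN] PC=1: DEC 3 -> ACC=-3
Event 3 (INT 2): INT 2 arrives: push (MAIN, PC=2), enter IRQ2 at PC=0 (depth now 1)
Event 4 (EXEC): [IRQ2] PC=0: INC 1 -> ACC=-2
Event 5 (EXEC): [IRQ2] PC=1: DEC 2 -> ACC=-4
Event 6 (INT 0): INT 0 arrives: push (IRQ2, PC=2), enter IRQ0 at PC=0 (depth now 2)
Event 7 (EXEC): [IRQ0] PC=0: DEC 4 -> ACC=-8
Event 8 (EXEC): [IRQ0] PC=1: INC 4 -> ACC=-4
Event 9 (EXEC): [IRQ0] PC=2: IRET -> resume IRQ2 at PC=2 (depth now 1)
Event 10 (INT 0): INT 0 arrives: push (IRQ2, PC=2), enter IRQ0 at PC=0 (depth now 2)
Event 11 (EXEC): [IRQ0] PC=0: DEC 4 -> ACC=-8
Event 12 (EXEC): [IRQ0] PC=1: INC 4 -> ACC=-4
Event 13 (EXEC): [IRQ0] PC=2: IRET -> resume IRQ2 at PC=2 (depth now 1)
Event 14 (EXEC): [IRQ2] PC=2: INC 4 -> ACC=0
Event 15 (EXEC): [IRQ2] PC=3: IRET -> resume MAIN at PC=2 (depth now 0)
Event 16 (INT 0): INT 0 arrives: push (MAIN, PC=2), enter IRQ0 at PC=0 (depth now 1)
Event 17 (EXEC): [IRQ0] PC=0: DEC 4 -> ACC=-4
Event 18 (INT 0): INT 0 arrives: push (IRQ0, PC=1), enter IRQ0 at PC=0 (depth now 2)
Event 19 (EXEC): [IRQ0] PC=0: DEC 4 -> ACC=-8
Event 20 (EXEC): [IRQ0] PC=1: INC 4 -> ACC=-4
Event 21 (EXEC): [IRQ0] PC=2: IRET -> resume IRQ0 at PC=1 (depth now 1)
Event 22 (EXEC): [IRQ0] PC=1: INC 4 -> ACC=0
Event 23 (EXEC): [IRQ0] PC=2: IRET -> resume MAIN at PC=2 (depth now 0)
Event 24 (EXEC): [MAIN] PC=2: INC 4 -> ACC=4
Event 25 (EXEC): [MAIN] PC=3: HALT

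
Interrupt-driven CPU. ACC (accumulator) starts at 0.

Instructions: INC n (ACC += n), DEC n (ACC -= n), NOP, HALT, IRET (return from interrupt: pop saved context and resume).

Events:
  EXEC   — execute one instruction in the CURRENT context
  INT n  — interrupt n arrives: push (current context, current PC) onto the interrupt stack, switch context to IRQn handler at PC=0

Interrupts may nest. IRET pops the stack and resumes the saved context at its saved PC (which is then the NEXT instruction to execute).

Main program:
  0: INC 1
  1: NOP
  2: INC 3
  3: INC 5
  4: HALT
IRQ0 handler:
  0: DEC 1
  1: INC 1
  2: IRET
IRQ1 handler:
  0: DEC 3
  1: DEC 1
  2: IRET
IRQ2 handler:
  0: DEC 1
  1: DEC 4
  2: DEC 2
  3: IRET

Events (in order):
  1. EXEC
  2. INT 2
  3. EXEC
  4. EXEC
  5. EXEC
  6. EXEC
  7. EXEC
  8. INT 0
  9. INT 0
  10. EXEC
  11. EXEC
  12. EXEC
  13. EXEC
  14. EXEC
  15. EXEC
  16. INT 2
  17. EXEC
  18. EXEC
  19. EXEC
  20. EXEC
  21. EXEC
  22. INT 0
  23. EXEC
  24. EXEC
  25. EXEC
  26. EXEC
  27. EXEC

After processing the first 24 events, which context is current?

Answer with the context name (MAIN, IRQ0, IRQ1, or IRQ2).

Answer: IRQ0

Derivation:
Event 1 (EXEC): [MAIN] PC=0: INC 1 -> ACC=1
Event 2 (INT 2): INT 2 arrives: push (MAIN, PC=1), enter IRQ2 at PC=0 (depth now 1)
Event 3 (EXEC): [IRQ2] PC=0: DEC 1 -> ACC=0
Event 4 (EXEC): [IRQ2] PC=1: DEC 4 -> ACC=-4
Event 5 (EXEC): [IRQ2] PC=2: DEC 2 -> ACC=-6
Event 6 (EXEC): [IRQ2] PC=3: IRET -> resume MAIN at PC=1 (depth now 0)
Event 7 (EXEC): [MAIN] PC=1: NOP
Event 8 (INT 0): INT 0 arrives: push (MAIN, PC=2), enter IRQ0 at PC=0 (depth now 1)
Event 9 (INT 0): INT 0 arrives: push (IRQ0, PC=0), enter IRQ0 at PC=0 (depth now 2)
Event 10 (EXEC): [IRQ0] PC=0: DEC 1 -> ACC=-7
Event 11 (EXEC): [IRQ0] PC=1: INC 1 -> ACC=-6
Event 12 (EXEC): [IRQ0] PC=2: IRET -> resume IRQ0 at PC=0 (depth now 1)
Event 13 (EXEC): [IRQ0] PC=0: DEC 1 -> ACC=-7
Event 14 (EXEC): [IRQ0] PC=1: INC 1 -> ACC=-6
Event 15 (EXEC): [IRQ0] PC=2: IRET -> resume MAIN at PC=2 (depth now 0)
Event 16 (INT 2): INT 2 arrives: push (MAIN, PC=2), enter IRQ2 at PC=0 (depth now 1)
Event 17 (EXEC): [IRQ2] PC=0: DEC 1 -> ACC=-7
Event 18 (EXEC): [IRQ2] PC=1: DEC 4 -> ACC=-11
Event 19 (EXEC): [IRQ2] PC=2: DEC 2 -> ACC=-13
Event 20 (EXEC): [IRQ2] PC=3: IRET -> resume MAIN at PC=2 (depth now 0)
Event 21 (EXEC): [MAIN] PC=2: INC 3 -> ACC=-10
Event 22 (INT 0): INT 0 arrives: push (MAIN, PC=3), enter IRQ0 at PC=0 (depth now 1)
Event 23 (EXEC): [IRQ0] PC=0: DEC 1 -> ACC=-11
Event 24 (EXEC): [IRQ0] PC=1: INC 1 -> ACC=-10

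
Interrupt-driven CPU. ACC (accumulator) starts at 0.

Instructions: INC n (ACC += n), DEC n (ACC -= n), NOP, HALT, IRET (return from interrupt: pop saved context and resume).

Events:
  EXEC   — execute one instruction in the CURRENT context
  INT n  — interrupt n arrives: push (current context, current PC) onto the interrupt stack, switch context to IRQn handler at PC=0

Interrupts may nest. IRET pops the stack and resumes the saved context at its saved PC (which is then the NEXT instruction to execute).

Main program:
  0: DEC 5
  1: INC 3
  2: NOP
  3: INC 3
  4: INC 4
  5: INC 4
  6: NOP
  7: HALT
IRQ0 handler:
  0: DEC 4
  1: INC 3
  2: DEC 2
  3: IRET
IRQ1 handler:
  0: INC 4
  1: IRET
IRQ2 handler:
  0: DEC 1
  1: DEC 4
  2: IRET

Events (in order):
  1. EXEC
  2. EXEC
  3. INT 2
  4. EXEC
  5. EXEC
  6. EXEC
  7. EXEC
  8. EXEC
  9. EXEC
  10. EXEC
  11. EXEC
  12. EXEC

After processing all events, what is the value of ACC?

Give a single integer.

Event 1 (EXEC): [MAIN] PC=0: DEC 5 -> ACC=-5
Event 2 (EXEC): [MAIN] PC=1: INC 3 -> ACC=-2
Event 3 (INT 2): INT 2 arrives: push (MAIN, PC=2), enter IRQ2 at PC=0 (depth now 1)
Event 4 (EXEC): [IRQ2] PC=0: DEC 1 -> ACC=-3
Event 5 (EXEC): [IRQ2] PC=1: DEC 4 -> ACC=-7
Event 6 (EXEC): [IRQ2] PC=2: IRET -> resume MAIN at PC=2 (depth now 0)
Event 7 (EXEC): [MAIN] PC=2: NOP
Event 8 (EXEC): [MAIN] PC=3: INC 3 -> ACC=-4
Event 9 (EXEC): [MAIN] PC=4: INC 4 -> ACC=0
Event 10 (EXEC): [MAIN] PC=5: INC 4 -> ACC=4
Event 11 (EXEC): [MAIN] PC=6: NOP
Event 12 (EXEC): [MAIN] PC=7: HALT

Answer: 4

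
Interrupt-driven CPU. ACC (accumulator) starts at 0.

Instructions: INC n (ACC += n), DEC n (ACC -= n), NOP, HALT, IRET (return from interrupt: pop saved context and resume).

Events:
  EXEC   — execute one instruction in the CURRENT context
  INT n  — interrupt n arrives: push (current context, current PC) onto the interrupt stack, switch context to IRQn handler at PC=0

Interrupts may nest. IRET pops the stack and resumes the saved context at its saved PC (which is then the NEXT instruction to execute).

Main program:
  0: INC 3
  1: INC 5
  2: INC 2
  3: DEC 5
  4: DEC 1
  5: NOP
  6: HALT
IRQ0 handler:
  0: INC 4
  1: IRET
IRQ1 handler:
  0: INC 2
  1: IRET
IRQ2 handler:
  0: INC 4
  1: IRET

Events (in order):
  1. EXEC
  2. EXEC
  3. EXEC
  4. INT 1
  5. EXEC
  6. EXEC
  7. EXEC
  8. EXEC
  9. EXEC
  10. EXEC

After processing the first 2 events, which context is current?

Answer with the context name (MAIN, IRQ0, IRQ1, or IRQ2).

Event 1 (EXEC): [MAIN] PC=0: INC 3 -> ACC=3
Event 2 (EXEC): [MAIN] PC=1: INC 5 -> ACC=8

Answer: MAIN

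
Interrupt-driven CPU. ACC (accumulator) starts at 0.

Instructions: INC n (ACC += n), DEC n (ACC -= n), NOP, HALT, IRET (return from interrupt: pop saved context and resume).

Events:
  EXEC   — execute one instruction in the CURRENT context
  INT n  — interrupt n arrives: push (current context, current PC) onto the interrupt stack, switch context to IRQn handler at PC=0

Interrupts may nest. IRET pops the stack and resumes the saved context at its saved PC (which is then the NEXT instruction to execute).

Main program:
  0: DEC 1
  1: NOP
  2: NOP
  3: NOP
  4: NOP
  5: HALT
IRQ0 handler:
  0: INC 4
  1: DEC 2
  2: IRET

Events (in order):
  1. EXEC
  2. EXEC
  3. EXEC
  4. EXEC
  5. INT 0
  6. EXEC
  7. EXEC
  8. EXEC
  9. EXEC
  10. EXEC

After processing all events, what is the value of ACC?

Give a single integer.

Event 1 (EXEC): [MAIN] PC=0: DEC 1 -> ACC=-1
Event 2 (EXEC): [MAIN] PC=1: NOP
Event 3 (EXEC): [MAIN] PC=2: NOP
Event 4 (EXEC): [MAIN] PC=3: NOP
Event 5 (INT 0): INT 0 arrives: push (MAIN, PC=4), enter IRQ0 at PC=0 (depth now 1)
Event 6 (EXEC): [IRQ0] PC=0: INC 4 -> ACC=3
Event 7 (EXEC): [IRQ0] PC=1: DEC 2 -> ACC=1
Event 8 (EXEC): [IRQ0] PC=2: IRET -> resume MAIN at PC=4 (depth now 0)
Event 9 (EXEC): [MAIN] PC=4: NOP
Event 10 (EXEC): [MAIN] PC=5: HALT

Answer: 1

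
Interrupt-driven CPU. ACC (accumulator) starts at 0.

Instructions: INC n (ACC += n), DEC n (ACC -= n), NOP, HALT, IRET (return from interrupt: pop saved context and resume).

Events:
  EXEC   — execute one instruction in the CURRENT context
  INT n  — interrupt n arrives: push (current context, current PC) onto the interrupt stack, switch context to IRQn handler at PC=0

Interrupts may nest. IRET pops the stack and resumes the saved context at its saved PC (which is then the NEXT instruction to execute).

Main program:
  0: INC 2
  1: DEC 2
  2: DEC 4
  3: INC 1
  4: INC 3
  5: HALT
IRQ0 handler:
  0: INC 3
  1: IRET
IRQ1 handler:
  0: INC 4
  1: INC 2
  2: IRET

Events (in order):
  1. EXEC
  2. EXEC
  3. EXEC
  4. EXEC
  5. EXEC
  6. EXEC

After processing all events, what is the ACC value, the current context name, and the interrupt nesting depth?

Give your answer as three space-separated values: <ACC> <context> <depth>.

Event 1 (EXEC): [MAIN] PC=0: INC 2 -> ACC=2
Event 2 (EXEC): [MAIN] PC=1: DEC 2 -> ACC=0
Event 3 (EXEC): [MAIN] PC=2: DEC 4 -> ACC=-4
Event 4 (EXEC): [MAIN] PC=3: INC 1 -> ACC=-3
Event 5 (EXEC): [MAIN] PC=4: INC 3 -> ACC=0
Event 6 (EXEC): [MAIN] PC=5: HALT

Answer: 0 MAIN 0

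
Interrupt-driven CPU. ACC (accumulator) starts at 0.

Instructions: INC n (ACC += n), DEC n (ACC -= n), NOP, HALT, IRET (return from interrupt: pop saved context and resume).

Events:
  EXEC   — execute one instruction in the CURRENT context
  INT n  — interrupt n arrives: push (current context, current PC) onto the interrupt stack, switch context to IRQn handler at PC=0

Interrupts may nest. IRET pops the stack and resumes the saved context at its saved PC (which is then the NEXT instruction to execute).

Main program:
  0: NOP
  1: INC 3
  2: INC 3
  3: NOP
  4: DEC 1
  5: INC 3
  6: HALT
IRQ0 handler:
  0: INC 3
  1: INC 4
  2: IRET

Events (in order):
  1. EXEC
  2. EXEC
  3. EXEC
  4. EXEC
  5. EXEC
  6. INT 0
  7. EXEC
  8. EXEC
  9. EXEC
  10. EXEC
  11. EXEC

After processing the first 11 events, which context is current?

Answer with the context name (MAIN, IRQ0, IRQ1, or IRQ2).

Event 1 (EXEC): [MAIN] PC=0: NOP
Event 2 (EXEC): [MAIN] PC=1: INC 3 -> ACC=3
Event 3 (EXEC): [MAIN] PC=2: INC 3 -> ACC=6
Event 4 (EXEC): [MAIN] PC=3: NOP
Event 5 (EXEC): [MAIN] PC=4: DEC 1 -> ACC=5
Event 6 (INT 0): INT 0 arrives: push (MAIN, PC=5), enter IRQ0 at PC=0 (depth now 1)
Event 7 (EXEC): [IRQ0] PC=0: INC 3 -> ACC=8
Event 8 (EXEC): [IRQ0] PC=1: INC 4 -> ACC=12
Event 9 (EXEC): [IRQ0] PC=2: IRET -> resume MAIN at PC=5 (depth now 0)
Event 10 (EXEC): [MAIN] PC=5: INC 3 -> ACC=15
Event 11 (EXEC): [MAIN] PC=6: HALT

Answer: MAIN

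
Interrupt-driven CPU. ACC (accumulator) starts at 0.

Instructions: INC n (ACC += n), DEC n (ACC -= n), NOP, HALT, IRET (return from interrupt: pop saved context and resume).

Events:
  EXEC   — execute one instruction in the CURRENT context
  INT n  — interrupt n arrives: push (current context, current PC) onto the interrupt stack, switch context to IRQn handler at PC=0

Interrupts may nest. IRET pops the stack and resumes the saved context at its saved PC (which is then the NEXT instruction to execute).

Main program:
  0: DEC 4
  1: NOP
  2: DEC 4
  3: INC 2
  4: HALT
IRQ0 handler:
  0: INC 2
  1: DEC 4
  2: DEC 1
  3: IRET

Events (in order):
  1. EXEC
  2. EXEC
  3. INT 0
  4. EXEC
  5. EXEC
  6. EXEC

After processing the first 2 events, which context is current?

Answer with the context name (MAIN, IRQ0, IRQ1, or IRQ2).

Answer: MAIN

Derivation:
Event 1 (EXEC): [MAIN] PC=0: DEC 4 -> ACC=-4
Event 2 (EXEC): [MAIN] PC=1: NOP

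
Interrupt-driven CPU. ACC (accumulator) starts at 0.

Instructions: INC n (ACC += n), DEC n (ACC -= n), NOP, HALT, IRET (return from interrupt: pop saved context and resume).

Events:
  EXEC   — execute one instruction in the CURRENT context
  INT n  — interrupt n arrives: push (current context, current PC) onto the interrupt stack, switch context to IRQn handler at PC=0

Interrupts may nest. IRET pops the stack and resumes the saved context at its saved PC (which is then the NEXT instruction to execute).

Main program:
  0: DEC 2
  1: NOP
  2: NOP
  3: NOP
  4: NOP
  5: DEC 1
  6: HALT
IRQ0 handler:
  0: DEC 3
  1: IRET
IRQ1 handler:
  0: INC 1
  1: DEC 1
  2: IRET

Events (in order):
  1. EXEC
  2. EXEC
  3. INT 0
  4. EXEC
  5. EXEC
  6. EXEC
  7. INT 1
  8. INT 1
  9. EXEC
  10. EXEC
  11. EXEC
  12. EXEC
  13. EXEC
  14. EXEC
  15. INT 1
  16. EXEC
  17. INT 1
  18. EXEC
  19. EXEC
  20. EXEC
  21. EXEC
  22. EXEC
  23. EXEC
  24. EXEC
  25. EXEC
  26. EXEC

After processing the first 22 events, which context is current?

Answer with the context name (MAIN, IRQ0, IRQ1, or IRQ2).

Answer: MAIN

Derivation:
Event 1 (EXEC): [MAIN] PC=0: DEC 2 -> ACC=-2
Event 2 (EXEC): [MAIN] PC=1: NOP
Event 3 (INT 0): INT 0 arrives: push (MAIN, PC=2), enter IRQ0 at PC=0 (depth now 1)
Event 4 (EXEC): [IRQ0] PC=0: DEC 3 -> ACC=-5
Event 5 (EXEC): [IRQ0] PC=1: IRET -> resume MAIN at PC=2 (depth now 0)
Event 6 (EXEC): [MAIN] PC=2: NOP
Event 7 (INT 1): INT 1 arrives: push (MAIN, PC=3), enter IRQ1 at PC=0 (depth now 1)
Event 8 (INT 1): INT 1 arrives: push (IRQ1, PC=0), enter IRQ1 at PC=0 (depth now 2)
Event 9 (EXEC): [IRQ1] PC=0: INC 1 -> ACC=-4
Event 10 (EXEC): [IRQ1] PC=1: DEC 1 -> ACC=-5
Event 11 (EXEC): [IRQ1] PC=2: IRET -> resume IRQ1 at PC=0 (depth now 1)
Event 12 (EXEC): [IRQ1] PC=0: INC 1 -> ACC=-4
Event 13 (EXEC): [IRQ1] PC=1: DEC 1 -> ACC=-5
Event 14 (EXEC): [IRQ1] PC=2: IRET -> resume MAIN at PC=3 (depth now 0)
Event 15 (INT 1): INT 1 arrives: push (MAIN, PC=3), enter IRQ1 at PC=0 (depth now 1)
Event 16 (EXEC): [IRQ1] PC=0: INC 1 -> ACC=-4
Event 17 (INT 1): INT 1 arrives: push (IRQ1, PC=1), enter IRQ1 at PC=0 (depth now 2)
Event 18 (EXEC): [IRQ1] PC=0: INC 1 -> ACC=-3
Event 19 (EXEC): [IRQ1] PC=1: DEC 1 -> ACC=-4
Event 20 (EXEC): [IRQ1] PC=2: IRET -> resume IRQ1 at PC=1 (depth now 1)
Event 21 (EXEC): [IRQ1] PC=1: DEC 1 -> ACC=-5
Event 22 (EXEC): [IRQ1] PC=2: IRET -> resume MAIN at PC=3 (depth now 0)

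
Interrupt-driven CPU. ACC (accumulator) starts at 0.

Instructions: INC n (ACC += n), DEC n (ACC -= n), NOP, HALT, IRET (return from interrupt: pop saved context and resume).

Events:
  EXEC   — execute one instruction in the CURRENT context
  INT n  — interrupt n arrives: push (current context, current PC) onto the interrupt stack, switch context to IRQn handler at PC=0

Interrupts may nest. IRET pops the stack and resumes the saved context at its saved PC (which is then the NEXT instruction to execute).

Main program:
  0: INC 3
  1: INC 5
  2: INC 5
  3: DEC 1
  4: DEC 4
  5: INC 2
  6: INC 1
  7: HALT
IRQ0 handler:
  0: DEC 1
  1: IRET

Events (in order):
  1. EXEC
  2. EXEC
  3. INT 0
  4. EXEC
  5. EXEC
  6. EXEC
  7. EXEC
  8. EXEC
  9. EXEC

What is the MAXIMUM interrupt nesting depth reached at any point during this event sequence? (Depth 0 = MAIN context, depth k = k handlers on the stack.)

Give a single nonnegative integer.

Event 1 (EXEC): [MAIN] PC=0: INC 3 -> ACC=3 [depth=0]
Event 2 (EXEC): [MAIN] PC=1: INC 5 -> ACC=8 [depth=0]
Event 3 (INT 0): INT 0 arrives: push (MAIN, PC=2), enter IRQ0 at PC=0 (depth now 1) [depth=1]
Event 4 (EXEC): [IRQ0] PC=0: DEC 1 -> ACC=7 [depth=1]
Event 5 (EXEC): [IRQ0] PC=1: IRET -> resume MAIN at PC=2 (depth now 0) [depth=0]
Event 6 (EXEC): [MAIN] PC=2: INC 5 -> ACC=12 [depth=0]
Event 7 (EXEC): [MAIN] PC=3: DEC 1 -> ACC=11 [depth=0]
Event 8 (EXEC): [MAIN] PC=4: DEC 4 -> ACC=7 [depth=0]
Event 9 (EXEC): [MAIN] PC=5: INC 2 -> ACC=9 [depth=0]
Max depth observed: 1

Answer: 1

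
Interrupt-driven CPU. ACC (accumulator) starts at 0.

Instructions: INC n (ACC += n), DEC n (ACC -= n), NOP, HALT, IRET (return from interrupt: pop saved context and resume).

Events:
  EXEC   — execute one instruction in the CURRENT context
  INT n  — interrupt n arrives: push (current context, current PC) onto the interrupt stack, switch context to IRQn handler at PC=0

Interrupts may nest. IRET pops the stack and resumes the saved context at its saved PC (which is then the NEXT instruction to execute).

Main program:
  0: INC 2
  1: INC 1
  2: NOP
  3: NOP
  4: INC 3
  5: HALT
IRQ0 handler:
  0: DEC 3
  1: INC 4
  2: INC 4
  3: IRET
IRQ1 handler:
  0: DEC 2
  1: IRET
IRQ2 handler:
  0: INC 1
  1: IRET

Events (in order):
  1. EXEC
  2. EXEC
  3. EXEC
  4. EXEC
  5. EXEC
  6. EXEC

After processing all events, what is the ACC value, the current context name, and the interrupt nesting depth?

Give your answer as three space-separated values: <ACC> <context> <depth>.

Answer: 6 MAIN 0

Derivation:
Event 1 (EXEC): [MAIN] PC=0: INC 2 -> ACC=2
Event 2 (EXEC): [MAIN] PC=1: INC 1 -> ACC=3
Event 3 (EXEC): [MAIN] PC=2: NOP
Event 4 (EXEC): [MAIN] PC=3: NOP
Event 5 (EXEC): [MAIN] PC=4: INC 3 -> ACC=6
Event 6 (EXEC): [MAIN] PC=5: HALT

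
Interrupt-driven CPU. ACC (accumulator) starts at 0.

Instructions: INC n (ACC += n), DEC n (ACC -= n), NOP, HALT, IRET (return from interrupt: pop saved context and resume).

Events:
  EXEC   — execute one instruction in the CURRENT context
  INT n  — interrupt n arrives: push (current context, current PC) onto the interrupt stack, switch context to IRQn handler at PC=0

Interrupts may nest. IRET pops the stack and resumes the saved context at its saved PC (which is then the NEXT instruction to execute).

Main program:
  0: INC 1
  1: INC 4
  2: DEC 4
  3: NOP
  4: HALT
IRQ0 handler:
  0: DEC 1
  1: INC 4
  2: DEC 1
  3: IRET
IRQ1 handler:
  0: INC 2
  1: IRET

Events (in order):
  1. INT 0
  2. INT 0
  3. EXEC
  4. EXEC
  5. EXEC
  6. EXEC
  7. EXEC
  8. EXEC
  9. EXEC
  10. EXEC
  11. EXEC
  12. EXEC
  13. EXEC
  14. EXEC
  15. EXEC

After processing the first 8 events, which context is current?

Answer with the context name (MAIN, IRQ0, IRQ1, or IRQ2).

Event 1 (INT 0): INT 0 arrives: push (MAIN, PC=0), enter IRQ0 at PC=0 (depth now 1)
Event 2 (INT 0): INT 0 arrives: push (IRQ0, PC=0), enter IRQ0 at PC=0 (depth now 2)
Event 3 (EXEC): [IRQ0] PC=0: DEC 1 -> ACC=-1
Event 4 (EXEC): [IRQ0] PC=1: INC 4 -> ACC=3
Event 5 (EXEC): [IRQ0] PC=2: DEC 1 -> ACC=2
Event 6 (EXEC): [IRQ0] PC=3: IRET -> resume IRQ0 at PC=0 (depth now 1)
Event 7 (EXEC): [IRQ0] PC=0: DEC 1 -> ACC=1
Event 8 (EXEC): [IRQ0] PC=1: INC 4 -> ACC=5

Answer: IRQ0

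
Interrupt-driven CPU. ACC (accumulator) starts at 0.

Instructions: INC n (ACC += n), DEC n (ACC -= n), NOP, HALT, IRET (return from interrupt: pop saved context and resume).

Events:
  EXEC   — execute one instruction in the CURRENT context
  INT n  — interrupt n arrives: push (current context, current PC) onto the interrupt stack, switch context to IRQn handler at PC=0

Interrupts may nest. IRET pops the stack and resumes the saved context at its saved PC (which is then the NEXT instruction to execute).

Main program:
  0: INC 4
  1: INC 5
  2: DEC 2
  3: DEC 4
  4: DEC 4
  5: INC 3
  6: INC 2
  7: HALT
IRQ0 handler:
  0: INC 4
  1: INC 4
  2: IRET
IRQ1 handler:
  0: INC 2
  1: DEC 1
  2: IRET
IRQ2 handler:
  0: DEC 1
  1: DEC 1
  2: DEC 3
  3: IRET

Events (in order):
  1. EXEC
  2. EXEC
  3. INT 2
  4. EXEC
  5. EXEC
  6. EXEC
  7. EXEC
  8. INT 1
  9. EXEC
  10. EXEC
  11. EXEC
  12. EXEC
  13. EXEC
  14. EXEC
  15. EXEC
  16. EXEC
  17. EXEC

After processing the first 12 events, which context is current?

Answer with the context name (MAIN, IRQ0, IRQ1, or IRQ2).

Answer: MAIN

Derivation:
Event 1 (EXEC): [MAIN] PC=0: INC 4 -> ACC=4
Event 2 (EXEC): [MAIN] PC=1: INC 5 -> ACC=9
Event 3 (INT 2): INT 2 arrives: push (MAIN, PC=2), enter IRQ2 at PC=0 (depth now 1)
Event 4 (EXEC): [IRQ2] PC=0: DEC 1 -> ACC=8
Event 5 (EXEC): [IRQ2] PC=1: DEC 1 -> ACC=7
Event 6 (EXEC): [IRQ2] PC=2: DEC 3 -> ACC=4
Event 7 (EXEC): [IRQ2] PC=3: IRET -> resume MAIN at PC=2 (depth now 0)
Event 8 (INT 1): INT 1 arrives: push (MAIN, PC=2), enter IRQ1 at PC=0 (depth now 1)
Event 9 (EXEC): [IRQ1] PC=0: INC 2 -> ACC=6
Event 10 (EXEC): [IRQ1] PC=1: DEC 1 -> ACC=5
Event 11 (EXEC): [IRQ1] PC=2: IRET -> resume MAIN at PC=2 (depth now 0)
Event 12 (EXEC): [MAIN] PC=2: DEC 2 -> ACC=3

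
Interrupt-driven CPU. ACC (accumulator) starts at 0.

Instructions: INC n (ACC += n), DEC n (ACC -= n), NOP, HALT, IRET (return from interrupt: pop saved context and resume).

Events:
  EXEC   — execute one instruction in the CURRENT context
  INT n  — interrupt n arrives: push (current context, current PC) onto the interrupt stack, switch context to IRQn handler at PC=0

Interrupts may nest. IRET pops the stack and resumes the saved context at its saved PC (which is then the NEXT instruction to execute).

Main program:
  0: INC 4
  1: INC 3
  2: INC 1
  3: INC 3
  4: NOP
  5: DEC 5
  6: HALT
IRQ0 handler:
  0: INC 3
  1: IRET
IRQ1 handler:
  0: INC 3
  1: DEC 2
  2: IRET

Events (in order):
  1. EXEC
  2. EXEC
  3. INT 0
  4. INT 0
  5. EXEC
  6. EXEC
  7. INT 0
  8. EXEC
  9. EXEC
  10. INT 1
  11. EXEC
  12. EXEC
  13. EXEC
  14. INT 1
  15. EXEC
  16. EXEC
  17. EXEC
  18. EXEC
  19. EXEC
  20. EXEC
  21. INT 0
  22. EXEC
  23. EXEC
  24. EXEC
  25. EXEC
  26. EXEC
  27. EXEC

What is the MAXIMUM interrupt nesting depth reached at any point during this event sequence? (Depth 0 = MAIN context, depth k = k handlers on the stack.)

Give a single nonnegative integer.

Answer: 2

Derivation:
Event 1 (EXEC): [MAIN] PC=0: INC 4 -> ACC=4 [depth=0]
Event 2 (EXEC): [MAIN] PC=1: INC 3 -> ACC=7 [depth=0]
Event 3 (INT 0): INT 0 arrives: push (MAIN, PC=2), enter IRQ0 at PC=0 (depth now 1) [depth=1]
Event 4 (INT 0): INT 0 arrives: push (IRQ0, PC=0), enter IRQ0 at PC=0 (depth now 2) [depth=2]
Event 5 (EXEC): [IRQ0] PC=0: INC 3 -> ACC=10 [depth=2]
Event 6 (EXEC): [IRQ0] PC=1: IRET -> resume IRQ0 at PC=0 (depth now 1) [depth=1]
Event 7 (INT 0): INT 0 arrives: push (IRQ0, PC=0), enter IRQ0 at PC=0 (depth now 2) [depth=2]
Event 8 (EXEC): [IRQ0] PC=0: INC 3 -> ACC=13 [depth=2]
Event 9 (EXEC): [IRQ0] PC=1: IRET -> resume IRQ0 at PC=0 (depth now 1) [depth=1]
Event 10 (INT 1): INT 1 arrives: push (IRQ0, PC=0), enter IRQ1 at PC=0 (depth now 2) [depth=2]
Event 11 (EXEC): [IRQ1] PC=0: INC 3 -> ACC=16 [depth=2]
Event 12 (EXEC): [IRQ1] PC=1: DEC 2 -> ACC=14 [depth=2]
Event 13 (EXEC): [IRQ1] PC=2: IRET -> resume IRQ0 at PC=0 (depth now 1) [depth=1]
Event 14 (INT 1): INT 1 arrives: push (IRQ0, PC=0), enter IRQ1 at PC=0 (depth now 2) [depth=2]
Event 15 (EXEC): [IRQ1] PC=0: INC 3 -> ACC=17 [depth=2]
Event 16 (EXEC): [IRQ1] PC=1: DEC 2 -> ACC=15 [depth=2]
Event 17 (EXEC): [IRQ1] PC=2: IRET -> resume IRQ0 at PC=0 (depth now 1) [depth=1]
Event 18 (EXEC): [IRQ0] PC=0: INC 3 -> ACC=18 [depth=1]
Event 19 (EXEC): [IRQ0] PC=1: IRET -> resume MAIN at PC=2 (depth now 0) [depth=0]
Event 20 (EXEC): [MAIN] PC=2: INC 1 -> ACC=19 [depth=0]
Event 21 (INT 0): INT 0 arrives: push (MAIN, PC=3), enter IRQ0 at PC=0 (depth now 1) [depth=1]
Event 22 (EXEC): [IRQ0] PC=0: INC 3 -> ACC=22 [depth=1]
Event 23 (EXEC): [IRQ0] PC=1: IRET -> resume MAIN at PC=3 (depth now 0) [depth=0]
Event 24 (EXEC): [MAIN] PC=3: INC 3 -> ACC=25 [depth=0]
Event 25 (EXEC): [MAIN] PC=4: NOP [depth=0]
Event 26 (EXEC): [MAIN] PC=5: DEC 5 -> ACC=20 [depth=0]
Event 27 (EXEC): [MAIN] PC=6: HALT [depth=0]
Max depth observed: 2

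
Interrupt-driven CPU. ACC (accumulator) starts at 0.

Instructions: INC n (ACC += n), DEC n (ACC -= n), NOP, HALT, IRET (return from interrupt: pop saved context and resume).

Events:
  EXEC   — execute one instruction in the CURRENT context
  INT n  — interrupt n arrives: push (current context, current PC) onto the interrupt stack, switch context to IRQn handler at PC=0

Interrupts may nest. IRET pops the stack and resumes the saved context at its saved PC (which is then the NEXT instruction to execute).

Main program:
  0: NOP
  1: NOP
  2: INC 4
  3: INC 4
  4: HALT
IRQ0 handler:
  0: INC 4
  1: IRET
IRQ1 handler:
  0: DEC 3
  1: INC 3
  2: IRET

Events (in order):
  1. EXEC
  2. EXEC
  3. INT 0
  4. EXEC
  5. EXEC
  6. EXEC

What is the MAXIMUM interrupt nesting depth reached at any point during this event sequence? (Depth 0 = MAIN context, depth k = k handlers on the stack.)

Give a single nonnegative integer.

Event 1 (EXEC): [MAIN] PC=0: NOP [depth=0]
Event 2 (EXEC): [MAIN] PC=1: NOP [depth=0]
Event 3 (INT 0): INT 0 arrives: push (MAIN, PC=2), enter IRQ0 at PC=0 (depth now 1) [depth=1]
Event 4 (EXEC): [IRQ0] PC=0: INC 4 -> ACC=4 [depth=1]
Event 5 (EXEC): [IRQ0] PC=1: IRET -> resume MAIN at PC=2 (depth now 0) [depth=0]
Event 6 (EXEC): [MAIN] PC=2: INC 4 -> ACC=8 [depth=0]
Max depth observed: 1

Answer: 1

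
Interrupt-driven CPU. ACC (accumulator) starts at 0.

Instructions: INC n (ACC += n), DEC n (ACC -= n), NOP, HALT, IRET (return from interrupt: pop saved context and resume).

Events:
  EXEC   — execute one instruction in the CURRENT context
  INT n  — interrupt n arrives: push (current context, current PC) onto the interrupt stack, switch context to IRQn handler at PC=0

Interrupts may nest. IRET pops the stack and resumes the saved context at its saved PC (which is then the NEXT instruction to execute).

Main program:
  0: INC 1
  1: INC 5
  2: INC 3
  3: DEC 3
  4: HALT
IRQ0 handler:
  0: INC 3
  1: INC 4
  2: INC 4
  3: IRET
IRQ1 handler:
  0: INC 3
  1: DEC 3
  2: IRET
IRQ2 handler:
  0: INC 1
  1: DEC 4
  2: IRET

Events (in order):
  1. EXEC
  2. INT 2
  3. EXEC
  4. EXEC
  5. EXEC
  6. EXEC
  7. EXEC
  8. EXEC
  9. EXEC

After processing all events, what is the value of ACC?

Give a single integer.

Answer: 3

Derivation:
Event 1 (EXEC): [MAIN] PC=0: INC 1 -> ACC=1
Event 2 (INT 2): INT 2 arrives: push (MAIN, PC=1), enter IRQ2 at PC=0 (depth now 1)
Event 3 (EXEC): [IRQ2] PC=0: INC 1 -> ACC=2
Event 4 (EXEC): [IRQ2] PC=1: DEC 4 -> ACC=-2
Event 5 (EXEC): [IRQ2] PC=2: IRET -> resume MAIN at PC=1 (depth now 0)
Event 6 (EXEC): [MAIN] PC=1: INC 5 -> ACC=3
Event 7 (EXEC): [MAIN] PC=2: INC 3 -> ACC=6
Event 8 (EXEC): [MAIN] PC=3: DEC 3 -> ACC=3
Event 9 (EXEC): [MAIN] PC=4: HALT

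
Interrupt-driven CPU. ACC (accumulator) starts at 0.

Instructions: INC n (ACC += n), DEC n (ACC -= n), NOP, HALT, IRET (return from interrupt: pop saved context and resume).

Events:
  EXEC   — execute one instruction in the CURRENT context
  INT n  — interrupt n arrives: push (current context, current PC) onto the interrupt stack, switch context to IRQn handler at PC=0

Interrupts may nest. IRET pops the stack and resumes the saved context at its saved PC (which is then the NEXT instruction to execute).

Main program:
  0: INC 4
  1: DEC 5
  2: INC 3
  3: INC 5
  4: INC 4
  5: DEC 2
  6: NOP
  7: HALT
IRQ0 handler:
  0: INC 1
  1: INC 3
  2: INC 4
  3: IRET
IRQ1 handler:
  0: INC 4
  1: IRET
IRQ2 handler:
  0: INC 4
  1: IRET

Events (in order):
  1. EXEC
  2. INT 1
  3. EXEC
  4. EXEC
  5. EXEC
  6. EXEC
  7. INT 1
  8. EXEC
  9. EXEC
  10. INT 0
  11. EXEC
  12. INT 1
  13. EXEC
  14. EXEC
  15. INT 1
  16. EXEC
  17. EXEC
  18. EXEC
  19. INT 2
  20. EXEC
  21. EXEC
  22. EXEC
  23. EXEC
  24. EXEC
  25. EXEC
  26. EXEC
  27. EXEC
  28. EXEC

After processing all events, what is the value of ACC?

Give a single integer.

Answer: 37

Derivation:
Event 1 (EXEC): [MAIN] PC=0: INC 4 -> ACC=4
Event 2 (INT 1): INT 1 arrives: push (MAIN, PC=1), enter IRQ1 at PC=0 (depth now 1)
Event 3 (EXEC): [IRQ1] PC=0: INC 4 -> ACC=8
Event 4 (EXEC): [IRQ1] PC=1: IRET -> resume MAIN at PC=1 (depth now 0)
Event 5 (EXEC): [MAIN] PC=1: DEC 5 -> ACC=3
Event 6 (EXEC): [MAIN] PC=2: INC 3 -> ACC=6
Event 7 (INT 1): INT 1 arrives: push (MAIN, PC=3), enter IRQ1 at PC=0 (depth now 1)
Event 8 (EXEC): [IRQ1] PC=0: INC 4 -> ACC=10
Event 9 (EXEC): [IRQ1] PC=1: IRET -> resume MAIN at PC=3 (depth now 0)
Event 10 (INT 0): INT 0 arrives: push (MAIN, PC=3), enter IRQ0 at PC=0 (depth now 1)
Event 11 (EXEC): [IRQ0] PC=0: INC 1 -> ACC=11
Event 12 (INT 1): INT 1 arrives: push (IRQ0, PC=1), enter IRQ1 at PC=0 (depth now 2)
Event 13 (EXEC): [IRQ1] PC=0: INC 4 -> ACC=15
Event 14 (EXEC): [IRQ1] PC=1: IRET -> resume IRQ0 at PC=1 (depth now 1)
Event 15 (INT 1): INT 1 arrives: push (IRQ0, PC=1), enter IRQ1 at PC=0 (depth now 2)
Event 16 (EXEC): [IRQ1] PC=0: INC 4 -> ACC=19
Event 17 (EXEC): [IRQ1] PC=1: IRET -> resume IRQ0 at PC=1 (depth now 1)
Event 18 (EXEC): [IRQ0] PC=1: INC 3 -> ACC=22
Event 19 (INT 2): INT 2 arrives: push (IRQ0, PC=2), enter IRQ2 at PC=0 (depth now 2)
Event 20 (EXEC): [IRQ2] PC=0: INC 4 -> ACC=26
Event 21 (EXEC): [IRQ2] PC=1: IRET -> resume IRQ0 at PC=2 (depth now 1)
Event 22 (EXEC): [IRQ0] PC=2: INC 4 -> ACC=30
Event 23 (EXEC): [IRQ0] PC=3: IRET -> resume MAIN at PC=3 (depth now 0)
Event 24 (EXEC): [MAIN] PC=3: INC 5 -> ACC=35
Event 25 (EXEC): [MAIN] PC=4: INC 4 -> ACC=39
Event 26 (EXEC): [MAIN] PC=5: DEC 2 -> ACC=37
Event 27 (EXEC): [MAIN] PC=6: NOP
Event 28 (EXEC): [MAIN] PC=7: HALT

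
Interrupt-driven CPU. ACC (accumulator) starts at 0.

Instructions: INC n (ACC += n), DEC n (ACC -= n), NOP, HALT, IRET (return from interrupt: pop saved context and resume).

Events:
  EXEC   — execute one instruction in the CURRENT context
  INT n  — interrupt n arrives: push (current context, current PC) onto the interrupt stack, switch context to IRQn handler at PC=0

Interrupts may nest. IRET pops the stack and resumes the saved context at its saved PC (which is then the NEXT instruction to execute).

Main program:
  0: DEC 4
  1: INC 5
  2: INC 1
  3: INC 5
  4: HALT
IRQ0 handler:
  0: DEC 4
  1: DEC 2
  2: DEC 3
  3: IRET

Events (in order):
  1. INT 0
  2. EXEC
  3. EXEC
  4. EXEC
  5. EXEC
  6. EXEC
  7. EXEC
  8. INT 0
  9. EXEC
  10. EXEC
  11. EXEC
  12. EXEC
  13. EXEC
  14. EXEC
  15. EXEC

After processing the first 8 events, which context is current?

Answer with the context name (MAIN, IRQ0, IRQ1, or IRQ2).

Answer: IRQ0

Derivation:
Event 1 (INT 0): INT 0 arrives: push (MAIN, PC=0), enter IRQ0 at PC=0 (depth now 1)
Event 2 (EXEC): [IRQ0] PC=0: DEC 4 -> ACC=-4
Event 3 (EXEC): [IRQ0] PC=1: DEC 2 -> ACC=-6
Event 4 (EXEC): [IRQ0] PC=2: DEC 3 -> ACC=-9
Event 5 (EXEC): [IRQ0] PC=3: IRET -> resume MAIN at PC=0 (depth now 0)
Event 6 (EXEC): [MAIN] PC=0: DEC 4 -> ACC=-13
Event 7 (EXEC): [MAIN] PC=1: INC 5 -> ACC=-8
Event 8 (INT 0): INT 0 arrives: push (MAIN, PC=2), enter IRQ0 at PC=0 (depth now 1)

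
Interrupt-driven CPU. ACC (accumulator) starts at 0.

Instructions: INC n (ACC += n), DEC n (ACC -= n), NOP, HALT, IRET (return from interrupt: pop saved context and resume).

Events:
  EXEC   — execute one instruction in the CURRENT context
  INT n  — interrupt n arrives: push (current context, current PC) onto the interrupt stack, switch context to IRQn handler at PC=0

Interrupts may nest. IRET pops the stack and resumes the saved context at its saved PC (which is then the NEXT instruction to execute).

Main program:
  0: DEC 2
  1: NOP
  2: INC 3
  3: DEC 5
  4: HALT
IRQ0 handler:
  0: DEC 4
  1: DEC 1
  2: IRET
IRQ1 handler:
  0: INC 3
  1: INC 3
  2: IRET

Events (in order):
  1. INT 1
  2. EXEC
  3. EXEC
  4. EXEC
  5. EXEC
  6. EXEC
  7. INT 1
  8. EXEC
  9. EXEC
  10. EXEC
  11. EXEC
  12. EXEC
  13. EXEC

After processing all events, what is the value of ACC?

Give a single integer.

Answer: 8

Derivation:
Event 1 (INT 1): INT 1 arrives: push (MAIN, PC=0), enter IRQ1 at PC=0 (depth now 1)
Event 2 (EXEC): [IRQ1] PC=0: INC 3 -> ACC=3
Event 3 (EXEC): [IRQ1] PC=1: INC 3 -> ACC=6
Event 4 (EXEC): [IRQ1] PC=2: IRET -> resume MAIN at PC=0 (depth now 0)
Event 5 (EXEC): [MAIN] PC=0: DEC 2 -> ACC=4
Event 6 (EXEC): [MAIN] PC=1: NOP
Event 7 (INT 1): INT 1 arrives: push (MAIN, PC=2), enter IRQ1 at PC=0 (depth now 1)
Event 8 (EXEC): [IRQ1] PC=0: INC 3 -> ACC=7
Event 9 (EXEC): [IRQ1] PC=1: INC 3 -> ACC=10
Event 10 (EXEC): [IRQ1] PC=2: IRET -> resume MAIN at PC=2 (depth now 0)
Event 11 (EXEC): [MAIN] PC=2: INC 3 -> ACC=13
Event 12 (EXEC): [MAIN] PC=3: DEC 5 -> ACC=8
Event 13 (EXEC): [MAIN] PC=4: HALT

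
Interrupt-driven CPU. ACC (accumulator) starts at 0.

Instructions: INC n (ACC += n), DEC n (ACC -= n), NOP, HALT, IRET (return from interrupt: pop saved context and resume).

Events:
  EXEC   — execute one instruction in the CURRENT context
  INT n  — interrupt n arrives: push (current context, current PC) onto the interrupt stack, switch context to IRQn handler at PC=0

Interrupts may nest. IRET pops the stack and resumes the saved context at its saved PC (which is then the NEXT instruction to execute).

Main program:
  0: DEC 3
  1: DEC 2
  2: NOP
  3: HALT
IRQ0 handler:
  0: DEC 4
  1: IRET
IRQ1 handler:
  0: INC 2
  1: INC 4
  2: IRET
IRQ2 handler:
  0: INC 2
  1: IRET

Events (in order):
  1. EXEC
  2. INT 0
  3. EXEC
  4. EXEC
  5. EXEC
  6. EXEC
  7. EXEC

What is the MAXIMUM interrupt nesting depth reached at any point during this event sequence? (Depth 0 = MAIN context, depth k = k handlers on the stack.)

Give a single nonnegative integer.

Event 1 (EXEC): [MAIN] PC=0: DEC 3 -> ACC=-3 [depth=0]
Event 2 (INT 0): INT 0 arrives: push (MAIN, PC=1), enter IRQ0 at PC=0 (depth now 1) [depth=1]
Event 3 (EXEC): [IRQ0] PC=0: DEC 4 -> ACC=-7 [depth=1]
Event 4 (EXEC): [IRQ0] PC=1: IRET -> resume MAIN at PC=1 (depth now 0) [depth=0]
Event 5 (EXEC): [MAIN] PC=1: DEC 2 -> ACC=-9 [depth=0]
Event 6 (EXEC): [MAIN] PC=2: NOP [depth=0]
Event 7 (EXEC): [MAIN] PC=3: HALT [depth=0]
Max depth observed: 1

Answer: 1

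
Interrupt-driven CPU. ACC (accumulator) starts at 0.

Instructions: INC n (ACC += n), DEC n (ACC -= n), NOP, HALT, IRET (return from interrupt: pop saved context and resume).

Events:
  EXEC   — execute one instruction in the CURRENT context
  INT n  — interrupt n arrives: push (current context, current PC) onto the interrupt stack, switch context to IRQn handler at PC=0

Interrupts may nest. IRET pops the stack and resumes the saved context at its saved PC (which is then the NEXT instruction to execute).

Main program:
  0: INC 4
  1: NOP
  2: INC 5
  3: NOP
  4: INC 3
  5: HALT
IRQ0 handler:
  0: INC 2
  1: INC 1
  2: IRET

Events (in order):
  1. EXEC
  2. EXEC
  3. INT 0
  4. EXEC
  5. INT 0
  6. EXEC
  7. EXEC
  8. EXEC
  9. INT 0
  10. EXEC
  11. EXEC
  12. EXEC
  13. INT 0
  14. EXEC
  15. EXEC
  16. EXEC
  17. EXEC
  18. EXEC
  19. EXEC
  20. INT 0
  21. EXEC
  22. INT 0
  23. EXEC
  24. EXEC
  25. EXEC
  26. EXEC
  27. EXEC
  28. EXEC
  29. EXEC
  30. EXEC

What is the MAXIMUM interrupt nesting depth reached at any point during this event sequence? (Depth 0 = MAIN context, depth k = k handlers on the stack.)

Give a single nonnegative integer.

Answer: 2

Derivation:
Event 1 (EXEC): [MAIN] PC=0: INC 4 -> ACC=4 [depth=0]
Event 2 (EXEC): [MAIN] PC=1: NOP [depth=0]
Event 3 (INT 0): INT 0 arrives: push (MAIN, PC=2), enter IRQ0 at PC=0 (depth now 1) [depth=1]
Event 4 (EXEC): [IRQ0] PC=0: INC 2 -> ACC=6 [depth=1]
Event 5 (INT 0): INT 0 arrives: push (IRQ0, PC=1), enter IRQ0 at PC=0 (depth now 2) [depth=2]
Event 6 (EXEC): [IRQ0] PC=0: INC 2 -> ACC=8 [depth=2]
Event 7 (EXEC): [IRQ0] PC=1: INC 1 -> ACC=9 [depth=2]
Event 8 (EXEC): [IRQ0] PC=2: IRET -> resume IRQ0 at PC=1 (depth now 1) [depth=1]
Event 9 (INT 0): INT 0 arrives: push (IRQ0, PC=1), enter IRQ0 at PC=0 (depth now 2) [depth=2]
Event 10 (EXEC): [IRQ0] PC=0: INC 2 -> ACC=11 [depth=2]
Event 11 (EXEC): [IRQ0] PC=1: INC 1 -> ACC=12 [depth=2]
Event 12 (EXEC): [IRQ0] PC=2: IRET -> resume IRQ0 at PC=1 (depth now 1) [depth=1]
Event 13 (INT 0): INT 0 arrives: push (IRQ0, PC=1), enter IRQ0 at PC=0 (depth now 2) [depth=2]
Event 14 (EXEC): [IRQ0] PC=0: INC 2 -> ACC=14 [depth=2]
Event 15 (EXEC): [IRQ0] PC=1: INC 1 -> ACC=15 [depth=2]
Event 16 (EXEC): [IRQ0] PC=2: IRET -> resume IRQ0 at PC=1 (depth now 1) [depth=1]
Event 17 (EXEC): [IRQ0] PC=1: INC 1 -> ACC=16 [depth=1]
Event 18 (EXEC): [IRQ0] PC=2: IRET -> resume MAIN at PC=2 (depth now 0) [depth=0]
Event 19 (EXEC): [MAIN] PC=2: INC 5 -> ACC=21 [depth=0]
Event 20 (INT 0): INT 0 arrives: push (MAIN, PC=3), enter IRQ0 at PC=0 (depth now 1) [depth=1]
Event 21 (EXEC): [IRQ0] PC=0: INC 2 -> ACC=23 [depth=1]
Event 22 (INT 0): INT 0 arrives: push (IRQ0, PC=1), enter IRQ0 at PC=0 (depth now 2) [depth=2]
Event 23 (EXEC): [IRQ0] PC=0: INC 2 -> ACC=25 [depth=2]
Event 24 (EXEC): [IRQ0] PC=1: INC 1 -> ACC=26 [depth=2]
Event 25 (EXEC): [IRQ0] PC=2: IRET -> resume IRQ0 at PC=1 (depth now 1) [depth=1]
Event 26 (EXEC): [IRQ0] PC=1: INC 1 -> ACC=27 [depth=1]
Event 27 (EXEC): [IRQ0] PC=2: IRET -> resume MAIN at PC=3 (depth now 0) [depth=0]
Event 28 (EXEC): [MAIN] PC=3: NOP [depth=0]
Event 29 (EXEC): [MAIN] PC=4: INC 3 -> ACC=30 [depth=0]
Event 30 (EXEC): [MAIN] PC=5: HALT [depth=0]
Max depth observed: 2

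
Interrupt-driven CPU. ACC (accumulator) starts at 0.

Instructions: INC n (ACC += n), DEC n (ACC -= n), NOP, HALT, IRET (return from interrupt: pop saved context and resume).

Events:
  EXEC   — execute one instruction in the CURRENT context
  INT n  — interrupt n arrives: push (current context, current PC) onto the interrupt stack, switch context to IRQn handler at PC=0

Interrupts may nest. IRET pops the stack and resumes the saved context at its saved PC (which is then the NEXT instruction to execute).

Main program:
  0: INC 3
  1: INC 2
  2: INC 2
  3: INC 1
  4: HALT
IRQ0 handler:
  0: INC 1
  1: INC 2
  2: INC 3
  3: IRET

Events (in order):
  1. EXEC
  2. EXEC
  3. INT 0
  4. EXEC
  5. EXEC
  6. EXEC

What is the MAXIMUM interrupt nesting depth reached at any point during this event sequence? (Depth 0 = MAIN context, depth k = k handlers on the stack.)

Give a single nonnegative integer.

Answer: 1

Derivation:
Event 1 (EXEC): [MAIN] PC=0: INC 3 -> ACC=3 [depth=0]
Event 2 (EXEC): [MAIN] PC=1: INC 2 -> ACC=5 [depth=0]
Event 3 (INT 0): INT 0 arrives: push (MAIN, PC=2), enter IRQ0 at PC=0 (depth now 1) [depth=1]
Event 4 (EXEC): [IRQ0] PC=0: INC 1 -> ACC=6 [depth=1]
Event 5 (EXEC): [IRQ0] PC=1: INC 2 -> ACC=8 [depth=1]
Event 6 (EXEC): [IRQ0] PC=2: INC 3 -> ACC=11 [depth=1]
Max depth observed: 1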